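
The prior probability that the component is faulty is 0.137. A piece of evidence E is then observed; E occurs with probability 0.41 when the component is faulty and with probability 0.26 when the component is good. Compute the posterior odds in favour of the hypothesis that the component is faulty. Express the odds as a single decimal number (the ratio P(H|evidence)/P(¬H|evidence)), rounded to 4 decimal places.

Prior odds = 0.137/(1−0.137) = 0.15875.
Likelihood ratio for E = 0.41/0.26 = 1.5769.
Posterior odds = prior odds × LR = 0.25033.

Posterior odds ≈ 0.2503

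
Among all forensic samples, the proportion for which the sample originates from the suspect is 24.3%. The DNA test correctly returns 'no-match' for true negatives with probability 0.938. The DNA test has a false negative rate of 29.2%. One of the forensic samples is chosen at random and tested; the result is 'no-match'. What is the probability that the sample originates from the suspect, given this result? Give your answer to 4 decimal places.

P(H | E) ≈ 0.0909

Write H for 'the sample originates from the suspect'. Prior odds H:¬H = 0.243/0.757 = 0.32100. For the 'no-match' outcome, the likelihood ratio is 0.292/0.938 = 0.31130.
Posterior odds = 0.32100 × 0.31130 = 0.099929, so P(H|E) = 0.099929/(1+0.099929) = 0.0909.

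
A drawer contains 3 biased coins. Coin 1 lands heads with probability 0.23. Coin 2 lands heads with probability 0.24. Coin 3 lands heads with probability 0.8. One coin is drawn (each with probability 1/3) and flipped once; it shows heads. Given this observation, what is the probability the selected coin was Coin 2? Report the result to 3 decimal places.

Posterior probability ≈ 0.189

P(heads|C1) = 0.23; P(heads|C2) = 0.24; P(heads|C3) = 0.8.
Prior × likelihood for each source: 0.333333·0.23=0.07667, 0.333333·0.24=0.08000, 0.333333·0.8=0.2667. Summing gives P(heads) = 0.42333.
P(Coin 2 | heads) = 0.08000 / 0.42333 = 0.189.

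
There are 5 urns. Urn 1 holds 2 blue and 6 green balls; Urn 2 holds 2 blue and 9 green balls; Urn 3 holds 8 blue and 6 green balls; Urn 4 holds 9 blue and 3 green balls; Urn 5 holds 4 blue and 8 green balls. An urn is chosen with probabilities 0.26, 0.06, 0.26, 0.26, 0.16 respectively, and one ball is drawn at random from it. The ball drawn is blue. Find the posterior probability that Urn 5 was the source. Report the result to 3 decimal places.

Posterior probability ≈ 0.113

P(blue|Urn 1) = 0.25; P(blue|Urn 2) = 0.1818; P(blue|Urn 3) = 0.5714; P(blue|Urn 4) = 0.75; P(blue|Urn 5) = 0.3333.
Prior × likelihood for each source: 0.26·0.25=0.06500, 0.06·0.1818=0.01091, 0.26·0.5714=0.1486, 0.26·0.75=0.1950, 0.16·0.3333=0.05333. Summing gives P(blue) = 0.47281.
P(Urn 5 | blue) = 0.05333 / 0.47281 = 0.113.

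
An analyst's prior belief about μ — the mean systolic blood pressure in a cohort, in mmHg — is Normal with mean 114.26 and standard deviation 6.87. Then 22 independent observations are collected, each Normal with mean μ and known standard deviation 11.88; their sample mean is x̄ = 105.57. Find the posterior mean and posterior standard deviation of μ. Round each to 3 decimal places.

With known σ, the Normal prior is conjugate. Weight on the data is w = (n/σ²)/(n/σ² + 1/τ₀²) = 0.155880/(0.155880+0.0211878) = 0.88034.
Posterior mean = w·x̄ + (1−w)·μ₀ = 0.88034·105.57 + 0.11966·114.26 = 106.610. Posterior variance = 1/(0.155880+0.0211878) = 5.64756, so SD = 2.376.

Posterior mean ≈ 106.610; posterior SD ≈ 2.376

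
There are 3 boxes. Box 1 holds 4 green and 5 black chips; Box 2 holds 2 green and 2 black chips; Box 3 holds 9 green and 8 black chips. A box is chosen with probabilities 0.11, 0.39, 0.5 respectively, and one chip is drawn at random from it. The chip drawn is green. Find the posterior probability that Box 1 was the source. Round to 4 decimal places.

Tabulate prior·likelihood by source: [1] prior 0.11, lik 0.4444, product 0.04889; [2] prior 0.39, lik 0.5, product 0.1950; [3] prior 0.5, lik 0.5294, product 0.2647.
Normalizing constant = 0.50859; the posterior for Box 1 is its product over the sum, 0.04889/0.50859 = 0.0961.

Posterior probability ≈ 0.0961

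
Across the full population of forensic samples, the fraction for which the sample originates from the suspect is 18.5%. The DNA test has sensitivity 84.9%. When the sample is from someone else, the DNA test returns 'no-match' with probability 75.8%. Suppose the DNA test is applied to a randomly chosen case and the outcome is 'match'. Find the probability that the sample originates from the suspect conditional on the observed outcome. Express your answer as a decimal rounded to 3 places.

P(H | E) ≈ 0.443

Write H for 'the sample originates from the suspect'. Prior odds H:¬H = 0.185/0.815 = 0.22699. For the 'match' outcome, the likelihood ratio is 0.849/0.242 = 3.5083.
Posterior odds = 0.22699 × 3.5083 = 0.79635, so P(H|E) = 0.79635/(1+0.79635) = 0.443.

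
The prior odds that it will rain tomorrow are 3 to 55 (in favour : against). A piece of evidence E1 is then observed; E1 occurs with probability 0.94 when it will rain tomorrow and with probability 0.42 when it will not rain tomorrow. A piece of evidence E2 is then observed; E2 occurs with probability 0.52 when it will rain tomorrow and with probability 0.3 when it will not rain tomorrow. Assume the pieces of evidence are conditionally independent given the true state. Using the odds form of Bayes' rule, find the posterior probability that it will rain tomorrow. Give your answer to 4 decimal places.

Prior odds = 3/55 = 0.054545.
Likelihood ratio for E1 = 0.94/0.42 = 2.2381.
Likelihood ratio for E2 = 0.52/0.3 = 1.7333.
Posterior odds = prior odds × LR₁ × LR₂ = 0.21160.
Posterior probability = odds/(1+odds) = 0.21160/1.2116 = 0.1746.

Posterior probability ≈ 0.1746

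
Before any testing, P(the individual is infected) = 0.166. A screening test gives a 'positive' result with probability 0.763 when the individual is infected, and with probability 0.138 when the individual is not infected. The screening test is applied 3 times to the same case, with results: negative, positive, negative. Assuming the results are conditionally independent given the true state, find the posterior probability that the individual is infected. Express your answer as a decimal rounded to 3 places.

Posterior P(H) ≈ 0.077

With H the event that the individual is infected, the joint likelihood of the observed sequence is P(data|H) = 0.237·0.763·0.237 = 0.042857 and P(data|¬H) = 0.862·0.138·0.862 = 0.10254.
Bayes: P(H|data) = 0.166·0.042857 / (0.166·0.042857 + 0.834·0.10254) = 0.0071143/0.092633 = 0.0768.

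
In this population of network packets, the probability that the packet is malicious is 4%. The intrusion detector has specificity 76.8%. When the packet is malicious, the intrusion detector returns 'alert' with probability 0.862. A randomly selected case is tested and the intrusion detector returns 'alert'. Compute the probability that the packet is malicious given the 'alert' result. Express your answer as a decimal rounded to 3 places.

P(H | E) ≈ 0.134

Let H be the event that the packet is malicious. P(H) = 0.04, so P(¬H) = 0.96. With E the 'alert' result, P(E|H) = 0.862 and P(E|¬H) = 0.232.
P(E) = 0.862·0.04 + 0.232·0.96 = 0.034480 + 0.22272 = 0.25720.
By Bayes' theorem, P(H|E) = 0.034480 / 0.25720 = 0.134.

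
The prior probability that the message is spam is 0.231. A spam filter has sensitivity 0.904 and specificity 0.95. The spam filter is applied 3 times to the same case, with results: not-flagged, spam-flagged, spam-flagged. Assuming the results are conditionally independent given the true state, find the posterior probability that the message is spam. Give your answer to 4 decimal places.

Posterior P(H) ≈ 0.9084

Let H be the event that the message is spam; start with P(H) = 0.231. P('spam-flagged'|H) = 0.904, P('spam-flagged'|¬H) = 0.05.
Update on result 1 ('not-flagged'): P(H) ← 0.096·0.2310 / (0.096·0.2310 + 0.95·0.7690) = 0.022176/0.75273 = 0.0295.
Update on result 2 ('spam-flagged'): P(H) ← 0.904·0.0295 / (0.904·0.0295 + 0.05·0.9705) = 0.026633/0.075160 = 0.3543.
Update on result 3 ('spam-flagged'): P(H) ← 0.904·0.3543 / (0.904·0.3543 + 0.05·0.6457) = 0.32033/0.35261 = 0.9084.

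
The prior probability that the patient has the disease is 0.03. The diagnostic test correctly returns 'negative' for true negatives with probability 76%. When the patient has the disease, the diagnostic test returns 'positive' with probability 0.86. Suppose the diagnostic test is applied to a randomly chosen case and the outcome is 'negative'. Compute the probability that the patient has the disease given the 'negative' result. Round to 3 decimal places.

Let H be the event that the patient has the disease. P(H) = 0.03, so P(¬H) = 0.97. With E the 'negative' result, P(E|H) = 0.14 and P(E|¬H) = 0.76.
P(E) = 0.14·0.03 + 0.76·0.97 = 0.0042000 + 0.73720 = 0.74140.
By Bayes' theorem, P(H|E) = 0.0042000 / 0.74140 = 0.006.

P(H | E) ≈ 0.006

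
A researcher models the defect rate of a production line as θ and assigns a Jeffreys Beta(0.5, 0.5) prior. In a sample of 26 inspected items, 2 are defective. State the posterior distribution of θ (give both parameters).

The binomial likelihood is conjugate to the Beta prior: with 2 successes and 24 failures, the posterior is Beta(0.5+2, 0.5+24) = Beta(2.5, 24.5).

Posterior: Beta(2.5, 24.5)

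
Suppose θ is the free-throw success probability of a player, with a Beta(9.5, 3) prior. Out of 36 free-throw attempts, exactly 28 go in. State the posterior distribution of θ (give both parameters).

Posterior: Beta(37.5, 11)

The binomial likelihood is conjugate to the Beta prior: with 28 successes and 8 failures, the posterior is Beta(9.5+28, 3+8) = Beta(37.5, 11).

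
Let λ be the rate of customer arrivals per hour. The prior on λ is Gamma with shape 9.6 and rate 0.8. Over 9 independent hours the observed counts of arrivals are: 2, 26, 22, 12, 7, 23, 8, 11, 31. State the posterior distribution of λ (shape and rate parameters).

Total count ∑xᵢ = 142 over n = 9 hours.
Gamma is conjugate to the Poisson likelihood: posterior is Gamma(shape = 9.6+142 = 151.6, rate = 0.8+9 = 9.8).

Posterior: Gamma(shape=151.6, rate=9.8)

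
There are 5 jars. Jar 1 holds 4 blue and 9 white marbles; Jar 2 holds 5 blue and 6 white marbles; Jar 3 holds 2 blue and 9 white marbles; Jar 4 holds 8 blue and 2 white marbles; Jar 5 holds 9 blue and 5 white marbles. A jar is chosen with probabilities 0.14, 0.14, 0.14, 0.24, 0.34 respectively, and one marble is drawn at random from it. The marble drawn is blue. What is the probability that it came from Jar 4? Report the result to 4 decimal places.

Posterior probability ≈ 0.3538

Tabulate prior·likelihood by source: [1] prior 0.14, lik 0.3077, product 0.04308; [2] prior 0.14, lik 0.4545, product 0.06364; [3] prior 0.14, lik 0.1818, product 0.02545; [4] prior 0.24, lik 0.8, product 0.1920; [5] prior 0.34, lik 0.6429, product 0.2186.
Normalizing constant = 0.54274; the posterior for Jar 4 is its product over the sum, 0.1920/0.54274 = 0.3538.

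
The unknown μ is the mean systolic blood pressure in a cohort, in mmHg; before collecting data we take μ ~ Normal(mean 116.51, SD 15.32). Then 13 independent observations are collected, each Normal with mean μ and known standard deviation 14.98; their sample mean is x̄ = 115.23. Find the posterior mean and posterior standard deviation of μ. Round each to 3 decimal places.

Posterior mean ≈ 115.318; posterior SD ≈ 4.010

Prior precision 1/τ₀² = 1/15.32² = 0.00426071; data precision n/σ² = 13/14.98² = 0.0579322.
Posterior precision = 0.00426071 + 0.0579322 = 0.0621929, giving posterior SD = 1/√0.0621929 = 4.010.
Posterior mean = (0.00426071·116.51 + 0.0579322·115.23) / 0.0621929 = 115.318.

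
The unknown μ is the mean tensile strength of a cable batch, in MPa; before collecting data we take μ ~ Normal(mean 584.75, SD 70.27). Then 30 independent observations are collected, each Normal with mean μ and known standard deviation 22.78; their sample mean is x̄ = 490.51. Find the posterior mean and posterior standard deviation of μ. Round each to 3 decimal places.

Posterior mean ≈ 490.839; posterior SD ≈ 4.152

With known σ, the Normal prior is conjugate. Weight on the data is w = (n/σ²)/(n/σ² + 1/τ₀²) = 0.0578114/(0.0578114+0.00020252) = 0.99651.
Posterior mean = w·x̄ + (1−w)·μ₀ = 0.99651·490.51 + 0.0034908·584.75 = 490.839. Posterior variance = 1/(0.0578114+0.00020252) = 17.2372, so SD = 4.152.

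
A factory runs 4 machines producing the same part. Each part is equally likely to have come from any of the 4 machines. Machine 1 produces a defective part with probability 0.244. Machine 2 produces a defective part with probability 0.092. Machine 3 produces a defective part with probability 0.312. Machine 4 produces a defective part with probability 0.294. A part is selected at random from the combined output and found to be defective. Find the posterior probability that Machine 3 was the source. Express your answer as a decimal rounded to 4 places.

Posterior probability ≈ 0.3312

P(defective|M1) = 0.244; P(defective|M2) = 0.092; P(defective|M3) = 0.312; P(defective|M4) = 0.294.
Prior × likelihood for each source: 0.25·0.244=0.06100, 0.25·0.092=0.02300, 0.25·0.312=0.07800, 0.25·0.294=0.07350. Summing gives P(defective) = 0.23550.
P(Machine 3 | defective) = 0.07800 / 0.23550 = 0.3312.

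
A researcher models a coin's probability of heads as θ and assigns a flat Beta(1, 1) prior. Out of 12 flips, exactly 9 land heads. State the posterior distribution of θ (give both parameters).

Posterior: Beta(10, 4)

The binomial likelihood is conjugate to the Beta prior: with 9 successes and 3 failures, the posterior is Beta(1+9, 1+3) = Beta(10, 4).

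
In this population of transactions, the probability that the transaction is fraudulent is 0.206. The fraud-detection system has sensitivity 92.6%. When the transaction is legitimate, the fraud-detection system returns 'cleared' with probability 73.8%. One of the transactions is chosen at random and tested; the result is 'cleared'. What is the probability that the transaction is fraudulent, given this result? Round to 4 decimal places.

P(H | E) ≈ 0.0254

Write H for 'the transaction is fraudulent'. Prior odds H:¬H = 0.206/0.794 = 0.25945. For the 'cleared' outcome, the likelihood ratio is 0.074/0.738 = 0.10027.
Posterior odds = 0.25945 × 0.10027 = 0.026015, so P(H|E) = 0.026015/(1+0.026015) = 0.0254.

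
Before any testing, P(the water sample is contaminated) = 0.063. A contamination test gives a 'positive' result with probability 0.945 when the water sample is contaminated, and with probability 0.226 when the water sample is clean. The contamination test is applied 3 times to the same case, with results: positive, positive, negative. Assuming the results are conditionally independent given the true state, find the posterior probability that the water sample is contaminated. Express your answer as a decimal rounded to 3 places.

With H the event that the water sample is contaminated, the joint likelihood of the observed sequence is P(data|H) = 0.945·0.945·0.055 = 0.049116 and P(data|¬H) = 0.226·0.226·0.774 = 0.039533.
Bayes: P(H|data) = 0.063·0.049116 / (0.063·0.049116 + 0.937·0.039533) = 0.0030943/0.040137 = 0.0771.

Posterior P(H) ≈ 0.077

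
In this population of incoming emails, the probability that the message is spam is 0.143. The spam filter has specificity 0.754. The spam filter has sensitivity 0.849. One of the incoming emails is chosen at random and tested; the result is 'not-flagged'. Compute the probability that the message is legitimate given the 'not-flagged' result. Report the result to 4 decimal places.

Let H be the event that the message is spam. P(H) = 0.143, so P(¬H) = 0.857. With E the 'not-flagged' result, P(E|H) = 0.151 and P(E|¬H) = 0.754.
P(E) = 0.151·0.143 + 0.754·0.857 = 0.021593 + 0.64618 = 0.66777.
By Bayes' theorem, P(H|E) = 0.021593 / 0.66777 = 0.0323. Hence P(¬H|E) = 1 − 0.0323 = 0.9677.

P(¬H | E) ≈ 0.9677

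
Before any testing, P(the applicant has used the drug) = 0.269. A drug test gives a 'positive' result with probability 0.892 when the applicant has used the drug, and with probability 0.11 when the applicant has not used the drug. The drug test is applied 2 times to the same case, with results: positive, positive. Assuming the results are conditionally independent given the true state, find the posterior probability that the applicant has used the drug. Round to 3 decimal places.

Posterior P(H) ≈ 0.960

Let H be the event that the applicant has used the drug; start with P(H) = 0.269. P('positive'|H) = 0.892, P('positive'|¬H) = 0.11.
Update on result 1 ('positive'): P(H) ← 0.892·0.2690 / (0.892·0.2690 + 0.11·0.7310) = 0.23995/0.32036 = 0.7490.
Update on result 2 ('positive'): P(H) ← 0.892·0.7490 / (0.892·0.7490 + 0.11·0.2510) = 0.66811/0.69572 = 0.9603.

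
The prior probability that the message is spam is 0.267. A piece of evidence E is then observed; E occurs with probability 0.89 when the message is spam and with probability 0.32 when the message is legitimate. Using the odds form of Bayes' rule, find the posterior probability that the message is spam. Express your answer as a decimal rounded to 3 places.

Posterior probability ≈ 0.503

Prior odds = 0.267/(1−0.267) = 0.36426. In log-odds, ln(0.36426) = -1.0099.
Add log likelihood ratio: ln(2.7812) = 1.0229.
Posterior log-odds = 0.013003, so posterior odds = exp(0.013003) = 1.0131. Converting, P(H|E) = 1.0131/2.0131 = 0.503.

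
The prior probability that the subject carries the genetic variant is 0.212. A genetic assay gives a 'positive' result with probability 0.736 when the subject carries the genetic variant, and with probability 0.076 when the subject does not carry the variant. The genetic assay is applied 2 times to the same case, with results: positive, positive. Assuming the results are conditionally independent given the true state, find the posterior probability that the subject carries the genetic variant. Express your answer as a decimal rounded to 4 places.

Posterior P(H) ≈ 0.9619

With H the event that the subject carries the genetic variant, the joint likelihood of the observed sequence is P(data|H) = 0.736·0.736 = 0.54170 and P(data|¬H) = 0.076·0.076 = 0.0057760.
Bayes: P(H|data) = 0.212·0.54170 / (0.212·0.54170 + 0.788·0.0057760) = 0.11484/0.11939 = 0.9619.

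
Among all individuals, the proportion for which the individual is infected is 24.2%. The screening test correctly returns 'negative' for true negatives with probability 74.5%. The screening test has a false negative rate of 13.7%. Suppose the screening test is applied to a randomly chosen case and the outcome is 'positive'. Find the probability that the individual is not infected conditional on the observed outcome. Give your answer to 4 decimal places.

Write H for 'the individual is infected'. Prior odds H:¬H = 0.242/0.758 = 0.31926. For the 'positive' outcome, the likelihood ratio is 0.863/0.255 = 3.3843.
Posterior odds = 0.31926 × 3.3843 = 1.0805, so P(H|E) = 1.0805/(1+1.0805) = 0.5193. Then P(¬H|E) = 1 − 0.5193 = 0.4807.

P(¬H | E) ≈ 0.4807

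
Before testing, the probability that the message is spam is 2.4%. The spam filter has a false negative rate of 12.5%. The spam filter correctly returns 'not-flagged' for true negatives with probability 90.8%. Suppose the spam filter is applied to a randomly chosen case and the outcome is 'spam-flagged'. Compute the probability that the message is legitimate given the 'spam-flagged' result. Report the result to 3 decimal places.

P(¬H | E) ≈ 0.810

Write H for 'the message is spam'. Prior odds H:¬H = 0.024/0.976 = 0.024590. For the 'spam-flagged' outcome, the likelihood ratio is 0.875/0.092 = 9.5109.
Posterior odds = 0.024590 × 9.5109 = 0.23387, so P(H|E) = 0.23387/(1+0.23387) = 0.190. Then P(¬H|E) = 1 − 0.190 = 0.810.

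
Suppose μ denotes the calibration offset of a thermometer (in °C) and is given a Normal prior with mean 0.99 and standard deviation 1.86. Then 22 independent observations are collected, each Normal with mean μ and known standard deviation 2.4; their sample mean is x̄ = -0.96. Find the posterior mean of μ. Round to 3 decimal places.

Posterior mean ≈ -0.823

Prior precision 1/τ₀² = 1/1.86² = 0.289051; data precision n/σ² = 22/2.4² = 3.81944.
Posterior precision = 0.289051 + 3.81944 = 4.10850.
Posterior mean = (0.289051·0.99 + 3.81944·-0.96) / 4.10850 = -0.823.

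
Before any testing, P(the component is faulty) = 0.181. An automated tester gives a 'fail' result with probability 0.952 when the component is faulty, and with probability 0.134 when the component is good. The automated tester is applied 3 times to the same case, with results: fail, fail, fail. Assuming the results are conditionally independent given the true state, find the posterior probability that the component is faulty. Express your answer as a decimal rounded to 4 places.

Let H be the event that the component is faulty; start with P(H) = 0.181. P('fail'|H) = 0.952, P('fail'|¬H) = 0.134.
Update on result 1 ('fail'): P(H) ← 0.952·0.1810 / (0.952·0.1810 + 0.134·0.8190) = 0.17231/0.28206 = 0.6109.
Update on result 2 ('fail'): P(H) ← 0.952·0.6109 / (0.952·0.6109 + 0.134·0.3891) = 0.58159/0.63372 = 0.9177.
Update on result 3 ('fail'): P(H) ← 0.952·0.9177 / (0.952·0.9177 + 0.134·0.0823) = 0.87368/0.88470 = 0.9875.

Posterior P(H) ≈ 0.9875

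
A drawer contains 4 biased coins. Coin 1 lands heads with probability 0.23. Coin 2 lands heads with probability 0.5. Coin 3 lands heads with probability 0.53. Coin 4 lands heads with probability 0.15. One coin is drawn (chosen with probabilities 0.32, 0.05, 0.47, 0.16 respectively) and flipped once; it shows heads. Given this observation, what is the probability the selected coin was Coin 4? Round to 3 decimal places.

Posterior probability ≈ 0.065

P(heads|C1) = 0.23; P(heads|C2) = 0.5; P(heads|C3) = 0.53; P(heads|C4) = 0.15.
Prior × likelihood for each source: 0.32·0.23=0.07360, 0.05·0.5=0.02500, 0.47·0.53=0.2491, 0.16·0.15=0.02400. Summing gives P(heads) = 0.37170.
P(Coin 4 | heads) = 0.02400 / 0.37170 = 0.065.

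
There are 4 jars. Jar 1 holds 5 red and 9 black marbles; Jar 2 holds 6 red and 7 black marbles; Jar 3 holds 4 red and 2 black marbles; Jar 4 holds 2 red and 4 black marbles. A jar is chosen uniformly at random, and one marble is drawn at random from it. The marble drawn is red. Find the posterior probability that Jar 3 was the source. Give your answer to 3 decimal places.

Tabulate prior·likelihood by source: [1] prior 0.25, lik 0.3571, product 0.08929; [2] prior 0.25, lik 0.4615, product 0.1154; [3] prior 0.25, lik 0.6667, product 0.1667; [4] prior 0.25, lik 0.3333, product 0.08333.
Normalizing constant = 0.45467; the posterior for Jar 3 is its product over the sum, 0.1667/0.45467 = 0.367.

Posterior probability ≈ 0.367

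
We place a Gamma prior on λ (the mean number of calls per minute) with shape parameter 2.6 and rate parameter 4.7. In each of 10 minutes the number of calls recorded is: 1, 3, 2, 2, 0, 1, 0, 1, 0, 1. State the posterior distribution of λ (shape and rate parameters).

Total count ∑xᵢ = 11 over n = 10 minutes.
Gamma is conjugate to the Poisson likelihood: posterior is Gamma(shape = 2.6+11 = 13.6, rate = 4.7+10 = 14.7).

Posterior: Gamma(shape=13.6, rate=14.7)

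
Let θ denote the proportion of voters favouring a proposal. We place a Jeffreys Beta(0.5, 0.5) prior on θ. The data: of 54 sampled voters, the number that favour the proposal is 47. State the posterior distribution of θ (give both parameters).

Posterior: Beta(47.5, 7.5)

Observing 47 successes and 7 failures updates Beta(0.5, 0.5) by adding the success and failure counts to the two shape parameters: α = 0.5+47 = 47.5, β = 0.5+7 = 7.5.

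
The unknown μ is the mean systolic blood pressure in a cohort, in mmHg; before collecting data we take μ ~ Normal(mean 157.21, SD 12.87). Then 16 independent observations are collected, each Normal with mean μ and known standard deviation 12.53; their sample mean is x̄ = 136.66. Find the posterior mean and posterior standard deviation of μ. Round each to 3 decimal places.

Posterior mean ≈ 137.809; posterior SD ≈ 3.044

Prior precision 1/τ₀² = 1/12.87² = 0.00603730; data precision n/σ² = 16/12.53² = 0.101910.
Posterior precision = 0.00603730 + 0.101910 = 0.107948, giving posterior SD = 1/√0.107948 = 3.044.
Posterior mean = (0.00603730·157.21 + 0.101910·136.66) / 0.107948 = 137.809.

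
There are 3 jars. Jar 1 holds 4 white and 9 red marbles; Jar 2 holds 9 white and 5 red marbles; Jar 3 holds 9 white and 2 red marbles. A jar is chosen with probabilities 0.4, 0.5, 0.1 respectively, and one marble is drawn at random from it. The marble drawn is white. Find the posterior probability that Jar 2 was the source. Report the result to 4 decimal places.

Posterior probability ≈ 0.6107

P(white|Jar 1) = 0.3077; P(white|Jar 2) = 0.6429; P(white|Jar 3) = 0.8182.
Prior × likelihood for each source: 0.4·0.3077=0.1231, 0.5·0.6429=0.3214, 0.1·0.8182=0.08182. Summing gives P(white) = 0.52632.
P(Jar 2 | white) = 0.3214 / 0.52632 = 0.6107.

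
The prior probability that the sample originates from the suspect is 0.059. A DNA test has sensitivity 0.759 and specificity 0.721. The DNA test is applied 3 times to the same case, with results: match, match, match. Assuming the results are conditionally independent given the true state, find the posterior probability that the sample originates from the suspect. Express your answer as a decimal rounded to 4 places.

Posterior P(H) ≈ 0.5580

With H the event that the sample originates from the suspect, the joint likelihood of the observed sequence is P(data|H) = 0.759·0.759·0.759 = 0.43725 and P(data|¬H) = 0.279·0.279·0.279 = 0.021718.
Bayes: P(H|data) = 0.059·0.43725 / (0.059·0.43725 + 0.941·0.021718) = 0.025797/0.046234 = 0.5580.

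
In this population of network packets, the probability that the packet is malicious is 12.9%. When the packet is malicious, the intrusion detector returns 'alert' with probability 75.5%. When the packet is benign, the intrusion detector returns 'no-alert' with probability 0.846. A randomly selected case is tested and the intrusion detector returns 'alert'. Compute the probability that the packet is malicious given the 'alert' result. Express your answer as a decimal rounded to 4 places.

P(H | E) ≈ 0.4207

Write H for 'the packet is malicious'. Prior odds H:¬H = 0.129/0.871 = 0.14811. For the 'alert' outcome, the likelihood ratio is 0.755/0.154 = 4.9026.
Posterior odds = 0.14811 × 4.9026 = 0.72610, so P(H|E) = 0.72610/(1+0.72610) = 0.4207.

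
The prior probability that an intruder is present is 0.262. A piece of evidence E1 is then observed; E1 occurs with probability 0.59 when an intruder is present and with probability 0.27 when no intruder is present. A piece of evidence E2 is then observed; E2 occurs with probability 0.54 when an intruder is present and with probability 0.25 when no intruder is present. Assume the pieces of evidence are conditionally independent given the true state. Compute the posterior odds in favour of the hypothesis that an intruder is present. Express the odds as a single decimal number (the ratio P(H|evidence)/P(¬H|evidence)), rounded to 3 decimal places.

Prior odds = 0.262/(1−0.262) = 0.35501. In log-odds, ln(0.35501) = -1.0356.
Add log likelihood ratios: ln(2.1852) + ln(2.1600) = 1.5518.
Posterior log-odds = 0.51621, so posterior odds = exp(0.51621) = 1.6757.

Posterior odds ≈ 1.676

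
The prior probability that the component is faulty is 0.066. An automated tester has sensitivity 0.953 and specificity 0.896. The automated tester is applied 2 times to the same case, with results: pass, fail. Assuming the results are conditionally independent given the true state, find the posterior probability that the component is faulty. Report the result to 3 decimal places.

Posterior P(H) ≈ 0.033

Let H be the event that the component is faulty; start with P(H) = 0.066. P('fail'|H) = 0.953, P('fail'|¬H) = 0.104.
Update on result 1 ('pass'): P(H) ← 0.047·0.0660 / (0.047·0.0660 + 0.896·0.9340) = 0.0031020/0.83997 = 0.0037.
Update on result 2 ('fail'): P(H) ← 0.953·0.0037 / (0.953·0.0037 + 0.104·0.9963) = 0.0035194/0.10714 = 0.0329.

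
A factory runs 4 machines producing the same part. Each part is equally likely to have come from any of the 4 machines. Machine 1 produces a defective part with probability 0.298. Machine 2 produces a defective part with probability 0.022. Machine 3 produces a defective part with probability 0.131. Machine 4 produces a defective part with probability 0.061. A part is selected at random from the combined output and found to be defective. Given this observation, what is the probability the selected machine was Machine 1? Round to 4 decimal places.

Posterior probability ≈ 0.5820

P(defective|M1) = 0.298; P(defective|M2) = 0.022; P(defective|M3) = 0.131; P(defective|M4) = 0.061.
Prior × likelihood for each source: 0.25·0.298=0.07450, 0.25·0.022=0.005500, 0.25·0.131=0.03275, 0.25·0.061=0.01525. Summing gives P(defective) = 0.12800.
P(Machine 1 | defective) = 0.07450 / 0.12800 = 0.5820.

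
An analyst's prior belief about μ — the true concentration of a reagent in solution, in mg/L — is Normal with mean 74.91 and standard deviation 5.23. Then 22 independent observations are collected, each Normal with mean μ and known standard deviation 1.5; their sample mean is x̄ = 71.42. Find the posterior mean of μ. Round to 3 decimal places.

With known σ, the Normal prior is conjugate. Weight on the data is w = (n/σ²)/(n/σ² + 1/τ₀²) = 9.77778/(9.77778+0.0365592) = 0.99627.
Posterior mean = w·x̄ + (1−w)·μ₀ = 0.99627·71.42 + 0.0037251·74.91 = 71.433.

Posterior mean ≈ 71.433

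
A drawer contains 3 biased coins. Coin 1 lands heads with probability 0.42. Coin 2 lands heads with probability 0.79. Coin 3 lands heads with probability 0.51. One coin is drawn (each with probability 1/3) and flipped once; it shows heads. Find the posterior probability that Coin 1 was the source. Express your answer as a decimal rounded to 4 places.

Posterior probability ≈ 0.2442

P(heads|C1) = 0.42; P(heads|C2) = 0.79; P(heads|C3) = 0.51.
Prior × likelihood for each source: 0.333333·0.42=0.1400, 0.333333·0.79=0.2633, 0.333333·0.51=0.1700. Summing gives P(heads) = 0.57333.
P(Coin 1 | heads) = 0.1400 / 0.57333 = 0.2442.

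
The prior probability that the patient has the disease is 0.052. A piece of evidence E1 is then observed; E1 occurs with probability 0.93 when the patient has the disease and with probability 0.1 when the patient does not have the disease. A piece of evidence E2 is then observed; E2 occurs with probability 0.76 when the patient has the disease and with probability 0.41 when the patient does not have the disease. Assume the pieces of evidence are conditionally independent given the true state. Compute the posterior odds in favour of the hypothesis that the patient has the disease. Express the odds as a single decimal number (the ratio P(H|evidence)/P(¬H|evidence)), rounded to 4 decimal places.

Prior odds = 0.052/(1−0.052) = 0.054852.
Likelihood ratio for E1 = 0.93/0.1 = 9.3000.
Likelihood ratio for E2 = 0.76/0.41 = 1.8537.
Posterior odds = prior odds × LR₁ × LR₂ = 0.94560.

Posterior odds ≈ 0.9456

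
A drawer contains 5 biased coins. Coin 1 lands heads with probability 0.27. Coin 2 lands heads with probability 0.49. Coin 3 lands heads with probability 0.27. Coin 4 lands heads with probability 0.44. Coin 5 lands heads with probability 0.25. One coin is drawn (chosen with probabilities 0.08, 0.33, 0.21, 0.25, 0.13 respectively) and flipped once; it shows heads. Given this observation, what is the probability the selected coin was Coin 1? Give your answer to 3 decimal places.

Posterior probability ≈ 0.056

P(heads|C1) = 0.27; P(heads|C2) = 0.49; P(heads|C3) = 0.27; P(heads|C4) = 0.44; P(heads|C5) = 0.25.
Prior × likelihood for each source: 0.08·0.27=0.02160, 0.33·0.49=0.1617, 0.21·0.27=0.05670, 0.25·0.44=0.1100, 0.13·0.25=0.03250. Summing gives P(heads) = 0.38250.
P(Coin 1 | heads) = 0.02160 / 0.38250 = 0.056.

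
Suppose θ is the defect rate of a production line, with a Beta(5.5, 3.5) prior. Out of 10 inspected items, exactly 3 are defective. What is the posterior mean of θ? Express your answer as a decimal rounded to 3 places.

Observing 3 successes and 7 failures updates Beta(5.5, 3.5) by adding the success and failure counts to the two shape parameters: α = 5.5+3 = 8.5, β = 3.5+7 = 10.5.
E[θ | data] = 8.5/(8.5+10.5) = 0.447.

Posterior mean ≈ 0.447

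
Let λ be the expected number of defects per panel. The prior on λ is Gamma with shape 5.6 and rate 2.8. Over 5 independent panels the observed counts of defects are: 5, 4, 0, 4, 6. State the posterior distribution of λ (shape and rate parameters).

Total count ∑xᵢ = 19 over n = 5 panels.
Gamma is conjugate to the Poisson likelihood: posterior is Gamma(shape = 5.6+19 = 24.6, rate = 2.8+5 = 7.8).

Posterior: Gamma(shape=24.6, rate=7.8)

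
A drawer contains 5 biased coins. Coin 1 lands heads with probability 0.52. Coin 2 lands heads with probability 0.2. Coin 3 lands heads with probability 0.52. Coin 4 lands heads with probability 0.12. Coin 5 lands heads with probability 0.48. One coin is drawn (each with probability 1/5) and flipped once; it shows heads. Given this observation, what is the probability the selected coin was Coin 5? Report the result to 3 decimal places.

P(heads|C1) = 0.52; P(heads|C2) = 0.2; P(heads|C3) = 0.52; P(heads|C4) = 0.12; P(heads|C5) = 0.48.
Prior × likelihood for each source: 0.2·0.52=0.1040, 0.2·0.2=0.04000, 0.2·0.52=0.1040, 0.2·0.12=0.02400, 0.2·0.48=0.09600. Summing gives P(heads) = 0.36800.
P(Coin 5 | heads) = 0.09600 / 0.36800 = 0.261.

Posterior probability ≈ 0.261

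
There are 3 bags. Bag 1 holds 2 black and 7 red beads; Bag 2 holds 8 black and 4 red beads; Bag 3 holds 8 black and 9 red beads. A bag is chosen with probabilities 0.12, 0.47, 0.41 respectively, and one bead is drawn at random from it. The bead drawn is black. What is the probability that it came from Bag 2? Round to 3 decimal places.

Posterior probability ≈ 0.588

P(black|Bag 1) = 0.2222; P(black|Bag 2) = 0.6667; P(black|Bag 3) = 0.4706.
Prior × likelihood for each source: 0.12·0.2222=0.02667, 0.47·0.6667=0.3133, 0.41·0.4706=0.1929. Summing gives P(black) = 0.53294.
P(Bag 2 | black) = 0.3133 / 0.53294 = 0.588.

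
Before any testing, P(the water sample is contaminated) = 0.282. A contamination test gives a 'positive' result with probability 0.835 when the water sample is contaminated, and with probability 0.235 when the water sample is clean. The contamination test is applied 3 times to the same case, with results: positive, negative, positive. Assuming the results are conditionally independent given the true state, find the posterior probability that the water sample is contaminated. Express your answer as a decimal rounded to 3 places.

With H the event that the water sample is contaminated, the joint likelihood of the observed sequence is P(data|H) = 0.835·0.165·0.835 = 0.11504 and P(data|¬H) = 0.235·0.765·0.235 = 0.042247.
Bayes: P(H|data) = 0.282·0.11504 / (0.282·0.11504 + 0.718·0.042247) = 0.032442/0.062775 = 0.5168.

Posterior P(H) ≈ 0.517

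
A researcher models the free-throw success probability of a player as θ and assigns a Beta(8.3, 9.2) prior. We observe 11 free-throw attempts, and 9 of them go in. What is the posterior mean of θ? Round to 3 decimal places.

Posterior mean ≈ 0.607

The binomial likelihood is conjugate to the Beta prior: with 9 successes and 2 failures, the posterior is Beta(8.3+9, 9.2+2) = Beta(17.3, 11.2).
E[θ | data] = 17.3/(17.3+11.2) = 0.607.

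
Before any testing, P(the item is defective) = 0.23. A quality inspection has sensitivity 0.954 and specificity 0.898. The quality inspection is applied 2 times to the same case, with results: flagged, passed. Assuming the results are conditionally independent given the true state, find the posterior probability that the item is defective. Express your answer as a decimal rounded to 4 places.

Let H be the event that the item is defective; start with P(H) = 0.23. P('flagged'|H) = 0.954, P('flagged'|¬H) = 0.102.
Update on result 1 ('flagged'): P(H) ← 0.954·0.2300 / (0.954·0.2300 + 0.102·0.7700) = 0.21942/0.29796 = 0.7364.
Update on result 2 ('passed'): P(H) ← 0.046·0.7364 / (0.046·0.7364 + 0.898·0.2636) = 0.033875/0.27058 = 0.1252.

Posterior P(H) ≈ 0.1252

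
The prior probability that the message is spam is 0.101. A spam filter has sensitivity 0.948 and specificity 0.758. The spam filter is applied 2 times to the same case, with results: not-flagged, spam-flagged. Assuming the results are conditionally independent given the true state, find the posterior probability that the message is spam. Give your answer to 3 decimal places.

With H the event that the message is spam, the joint likelihood of the observed sequence is P(data|H) = 0.052·0.948 = 0.049296 and P(data|¬H) = 0.758·0.242 = 0.18344.
Bayes: P(H|data) = 0.101·0.049296 / (0.101·0.049296 + 0.899·0.18344) = 0.0049789/0.16989 = 0.0293.

Posterior P(H) ≈ 0.029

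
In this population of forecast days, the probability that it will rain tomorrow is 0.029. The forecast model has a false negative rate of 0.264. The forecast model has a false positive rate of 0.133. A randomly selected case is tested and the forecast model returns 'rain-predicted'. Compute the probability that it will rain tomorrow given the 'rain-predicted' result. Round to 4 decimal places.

P(H | E) ≈ 0.1418

Let H be the event that it will rain tomorrow. P(H) = 0.029, so P(¬H) = 0.971. With E the 'rain-predicted' result, P(E|H) = 0.736 and P(E|¬H) = 0.133.
P(E) = 0.736·0.029 + 0.133·0.971 = 0.021344 + 0.12914 = 0.15049.
By Bayes' theorem, P(H|E) = 0.021344 / 0.15049 = 0.1418.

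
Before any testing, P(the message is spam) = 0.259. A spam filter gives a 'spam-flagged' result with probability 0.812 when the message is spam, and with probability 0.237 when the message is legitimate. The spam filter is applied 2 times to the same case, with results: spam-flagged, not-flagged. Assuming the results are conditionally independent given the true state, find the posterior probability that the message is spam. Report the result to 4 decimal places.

Posterior P(H) ≈ 0.2278

Let H be the event that the message is spam; start with P(H) = 0.259. P('spam-flagged'|H) = 0.812, P('spam-flagged'|¬H) = 0.237.
Update on result 1 ('spam-flagged'): P(H) ← 0.812·0.2590 / (0.812·0.2590 + 0.237·0.7410) = 0.21031/0.38593 = 0.5449.
Update on result 2 ('not-flagged'): P(H) ← 0.188·0.5449 / (0.188·0.5449 + 0.763·0.4551) = 0.10245/0.44966 = 0.2278.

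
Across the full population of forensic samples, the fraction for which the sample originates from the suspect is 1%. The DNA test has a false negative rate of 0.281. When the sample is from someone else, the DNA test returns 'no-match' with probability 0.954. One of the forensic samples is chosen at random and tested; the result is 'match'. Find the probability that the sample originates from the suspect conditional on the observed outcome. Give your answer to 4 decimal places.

Write H for 'the sample originates from the suspect'. Prior odds H:¬H = 0.01/0.99 = 0.010101. For the 'match' outcome, the likelihood ratio is 0.719/0.046 = 15.630.
Posterior odds = 0.010101 × 15.630 = 0.15788, so P(H|E) = 0.15788/(1+0.15788) = 0.1364.

P(H | E) ≈ 0.1364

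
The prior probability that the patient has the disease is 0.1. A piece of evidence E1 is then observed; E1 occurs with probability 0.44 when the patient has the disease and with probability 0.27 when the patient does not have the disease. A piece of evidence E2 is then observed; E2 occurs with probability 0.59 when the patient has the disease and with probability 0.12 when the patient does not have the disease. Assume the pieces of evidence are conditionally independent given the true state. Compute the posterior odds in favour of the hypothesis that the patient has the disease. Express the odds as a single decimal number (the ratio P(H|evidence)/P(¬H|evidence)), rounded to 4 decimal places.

Posterior odds ≈ 0.8903

Prior odds = 0.1/(1−0.1) = 0.11111.
Likelihood ratio for E1 = 0.44/0.27 = 1.6296.
Likelihood ratio for E2 = 0.59/0.12 = 4.9167.
Posterior odds = prior odds × LR₁ × LR₂ = 0.89026.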